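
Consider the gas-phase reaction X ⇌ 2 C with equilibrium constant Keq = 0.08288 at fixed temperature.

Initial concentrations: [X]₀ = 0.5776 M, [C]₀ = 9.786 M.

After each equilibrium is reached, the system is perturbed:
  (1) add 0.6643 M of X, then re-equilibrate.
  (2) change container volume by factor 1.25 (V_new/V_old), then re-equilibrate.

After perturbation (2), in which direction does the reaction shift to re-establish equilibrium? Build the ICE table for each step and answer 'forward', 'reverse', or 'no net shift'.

Direction: forward

Q₀ = 165.8 vs Keq = 0.08288 ⇒ Q>K, reverse
Step 1:
                  X         C
  I          0.5776     9.786
  C           4.567    -9.133
  E           5.144     0.653
  solve Keq expr → x = -4.567; check Q = 0.08288
Then add 0.6643 M of X.
Step 2:
                  X         C
  I           5.808     0.653
  C        -0.01985   0.03969
  E           5.789    0.6926
  solve Keq expr → x = 0.01985; check Q = 0.08288
Then change container volume by factor 1.25 (V_new/V_old).
Step 3:
                  X         C
  I           4.631    0.5541
  C        -0.03164   0.06328
  E           4.599    0.6174
  solve Keq expr → x = 0.03164; check Q = 0.08288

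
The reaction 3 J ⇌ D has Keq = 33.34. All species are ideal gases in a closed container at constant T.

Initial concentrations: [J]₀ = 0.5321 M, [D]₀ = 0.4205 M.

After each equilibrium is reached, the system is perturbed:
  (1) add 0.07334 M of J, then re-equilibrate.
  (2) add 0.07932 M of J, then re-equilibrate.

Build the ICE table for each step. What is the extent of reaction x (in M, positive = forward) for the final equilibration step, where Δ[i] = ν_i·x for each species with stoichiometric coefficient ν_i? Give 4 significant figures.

Q₀ = 2.791 vs Keq = 33.34 ⇒ Q<K, forward
Step 1:
                   J          D
  I           0.5321     0.4205
  C          -0.2831    0.09436
  E            0.249     0.5149
  solve Keq expr → x = 0.09436; check Q = 33.34
Then add 0.07334 M of J.
Step 2:
                   J          D
  I           0.3224     0.5149
  C         -0.06965    0.02322
  E           0.2527     0.5381
  solve Keq expr → x = 0.02322; check Q = 33.34
Then add 0.07932 M of J.
Step 3:
                   J          D
  I            0.332     0.5381
  C         -0.07544    0.02515
  E           0.2566     0.5632
  solve Keq expr → x = 0.02515; check Q = 33.34

x = 0.02515 M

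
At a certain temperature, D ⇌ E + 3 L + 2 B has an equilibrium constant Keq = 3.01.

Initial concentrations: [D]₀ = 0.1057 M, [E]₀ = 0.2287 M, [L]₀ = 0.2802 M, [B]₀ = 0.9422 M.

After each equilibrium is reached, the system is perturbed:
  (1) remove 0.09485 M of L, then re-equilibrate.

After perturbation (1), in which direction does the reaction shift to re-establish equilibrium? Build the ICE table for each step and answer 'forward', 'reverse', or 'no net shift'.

Direction: forward

Q₀ = 0.04226 vs Keq = 3.01 ⇒ Q<K, forward
Step 1:
                    D           E           L           B
  I            0.1057      0.2287      0.2802      0.9422
  C          -0.08564     0.08564      0.2569      0.1713
  E           0.02006      0.3143      0.5371       1.113
  solve Keq expr → x = 0.08564; check Q = 3.01
Then remove 0.09485 M of L.
Step 2:
                    D           E           L           B
  I           0.02006      0.3143      0.4423       1.113
  C         -0.006682    0.006682     0.02005     0.01336
  E           0.01338       0.321      0.4623       1.127
  solve Keq expr → x = 0.006682; check Q = 3.01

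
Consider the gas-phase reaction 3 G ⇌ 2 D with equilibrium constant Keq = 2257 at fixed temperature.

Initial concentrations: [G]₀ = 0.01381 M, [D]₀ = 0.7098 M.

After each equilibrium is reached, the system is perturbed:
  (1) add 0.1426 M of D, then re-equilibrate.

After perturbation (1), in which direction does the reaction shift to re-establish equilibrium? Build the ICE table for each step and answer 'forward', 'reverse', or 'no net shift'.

Direction: reverse

Q₀ = 1.9129e+05 vs Keq = 2257 ⇒ Q>K, reverse
Step 1:
                   G          D
  Initial    0.01381     0.7098
  Change     0.04513   -0.03008
  Equil      0.05894     0.6797
  solve Keq expr → x = -0.01504; check Q = 2257
Then add 0.1426 M of D.
Step 2:
                   G          D
  Initial    0.05894     0.8223
  Change      0.0077  -0.005133
  Equil      0.06664     0.8172
  solve Keq expr → x = -0.002567; check Q = 2257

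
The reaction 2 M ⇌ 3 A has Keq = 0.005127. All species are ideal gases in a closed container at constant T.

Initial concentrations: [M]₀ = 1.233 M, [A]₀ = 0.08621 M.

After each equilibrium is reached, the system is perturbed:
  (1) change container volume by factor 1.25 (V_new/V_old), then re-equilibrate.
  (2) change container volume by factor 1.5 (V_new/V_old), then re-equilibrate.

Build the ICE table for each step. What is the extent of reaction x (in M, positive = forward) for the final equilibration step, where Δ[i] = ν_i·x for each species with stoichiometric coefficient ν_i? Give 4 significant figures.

Q₀ = 4.2145e-04 vs Keq = 0.005127 ⇒ Q<K, forward
Step 1:
                  M         A
  init        1.233   0.08621
  Δ        -0.06968    0.1045
  eq          1.163    0.1907
  solve Keq expr → x = 0.03484; check Q = 0.005127
Then change container volume by factor 1.25 (V_new/V_old).
Step 2:
                  M         A
  init       0.9307    0.1526
  Δ       -0.007282   0.01092
  eq         0.9234    0.1635
  solve Keq expr → x = 0.003641; check Q = 0.005127
Then change container volume by factor 1.5 (V_new/V_old).
Step 3:
                  M         A
  init       0.6156     0.109
  Δ       -0.009645   0.01447
  eq         0.6059    0.1235
  solve Keq expr → x = 0.004823; check Q = 0.005127

x = 0.004823 M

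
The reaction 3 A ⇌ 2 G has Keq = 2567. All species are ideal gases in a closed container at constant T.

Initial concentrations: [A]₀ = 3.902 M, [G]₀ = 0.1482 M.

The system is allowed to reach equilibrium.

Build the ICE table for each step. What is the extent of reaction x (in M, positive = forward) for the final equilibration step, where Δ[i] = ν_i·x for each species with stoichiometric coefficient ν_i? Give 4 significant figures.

x = 1.254 M

Q₀ = 3.6969e-04 vs Keq = 2567 ⇒ Q<K, forward
Step 1:
                   A          G
  Initial      3.902     0.1482
  Change      -3.762      2.508
  Equil       0.1401      2.656
  solve Keq expr → x = 1.254; check Q = 2567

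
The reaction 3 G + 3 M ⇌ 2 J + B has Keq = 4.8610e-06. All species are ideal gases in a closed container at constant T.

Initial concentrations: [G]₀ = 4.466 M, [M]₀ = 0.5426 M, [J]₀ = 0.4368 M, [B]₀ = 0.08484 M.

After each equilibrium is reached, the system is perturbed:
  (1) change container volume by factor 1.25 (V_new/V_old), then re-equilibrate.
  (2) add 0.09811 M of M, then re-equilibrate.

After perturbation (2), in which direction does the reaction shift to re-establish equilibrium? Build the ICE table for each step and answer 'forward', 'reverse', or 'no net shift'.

Direction: forward

Q₀ = 0.001138 vs Keq = 4.8610e-06 ⇒ Q>K, reverse
Step 1:
                  G         M         J         B
  init        4.466    0.5426    0.4368   0.08484
  Δ          0.2446    0.2446   -0.1631  -0.08153
  eq          4.711    0.7872    0.2737  0.003308
  solve Keq expr → x = -0.08153; check Q = 4.8610e-06
Then change container volume by factor 1.25 (V_new/V_old).
Step 2:
                  G         M         J         B
  init        3.768    0.6298     0.219  0.002646
  Δ        0.003695  0.003695 -0.002463 -0.001232
  eq          3.772    0.6335    0.2165  0.001415
  solve Keq expr → x = -0.001232; check Q = 4.8610e-06
Then add 0.09811 M of M.
Step 3:
                  G         M         J         B
  init        3.772    0.7316    0.2165  0.001415
  Δ        -0.00214  -0.00214  0.001427 7.1345e-04
  eq           3.77    0.7294     0.218  0.002128
  solve Keq expr → x = 7.1345e-04; check Q = 4.8610e-06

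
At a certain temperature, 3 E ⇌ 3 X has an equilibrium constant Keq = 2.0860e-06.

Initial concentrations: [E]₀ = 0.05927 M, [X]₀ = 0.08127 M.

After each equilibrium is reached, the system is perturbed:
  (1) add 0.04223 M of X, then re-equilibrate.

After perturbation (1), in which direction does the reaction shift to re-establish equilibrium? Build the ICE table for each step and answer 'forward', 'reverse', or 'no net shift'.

Q₀ = 2.578 vs Keq = 2.0860e-06 ⇒ Q>K, reverse
Step 1:
                   E          X
  I          0.05927    0.08127
  C           0.0795    -0.0795
  E           0.1388   0.001773
  solve Keq expr → x = -0.0265; check Q = 2.0860e-06
Then add 0.04223 M of X.
Step 2:
                   E          X
  I           0.1388      0.044
  C           0.0417    -0.0417
  E           0.1805   0.002306
  solve Keq expr → x = -0.0139; check Q = 2.0860e-06

Direction: reverse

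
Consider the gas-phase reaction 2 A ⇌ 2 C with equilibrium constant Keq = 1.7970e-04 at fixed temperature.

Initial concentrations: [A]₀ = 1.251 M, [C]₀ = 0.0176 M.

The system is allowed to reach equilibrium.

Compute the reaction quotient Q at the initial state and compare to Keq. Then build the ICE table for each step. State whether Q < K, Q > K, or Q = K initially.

Q₀ = 1.9793e-04 vs Keq = 1.7970e-04 ⇒ Q>K, reverse
Step 1:
                   A          C
  Initial      1.251     0.0176
  Change  8.1909e-04 -8.1909e-04
  Equil        1.252    0.01678
  solve Keq expr → x = -4.0954e-04; check Q = 1.7970e-04

Q₀ = 1.9793e-04; Q > K (proceeds reverse)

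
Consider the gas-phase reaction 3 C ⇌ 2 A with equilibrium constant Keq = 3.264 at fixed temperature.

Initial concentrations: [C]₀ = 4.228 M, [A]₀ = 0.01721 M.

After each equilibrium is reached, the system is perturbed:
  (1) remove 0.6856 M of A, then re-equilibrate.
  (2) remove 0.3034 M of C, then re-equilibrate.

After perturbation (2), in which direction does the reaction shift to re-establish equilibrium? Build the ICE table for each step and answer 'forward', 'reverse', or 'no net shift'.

Q₀ = 3.9188e-06 vs Keq = 3.264 ⇒ Q<K, forward
Step 1:
                   C          A
  I            4.228    0.01721
  C           -3.123      2.082
  E            1.105      2.099
  solve Keq expr → x = 1.041; check Q = 3.264
Then remove 0.6856 M of A.
Step 2:
                   C          A
  I            1.105      1.413
  C          -0.2028     0.1352
  E           0.9024      1.549
  solve Keq expr → x = 0.0676; check Q = 3.264
Then remove 0.3034 M of C.
Step 3:
                   C          A
  I            0.599      1.549
  C           0.2401    -0.1601
  E           0.8391      1.389
  solve Keq expr → x = -0.08003; check Q = 3.264

Direction: reverse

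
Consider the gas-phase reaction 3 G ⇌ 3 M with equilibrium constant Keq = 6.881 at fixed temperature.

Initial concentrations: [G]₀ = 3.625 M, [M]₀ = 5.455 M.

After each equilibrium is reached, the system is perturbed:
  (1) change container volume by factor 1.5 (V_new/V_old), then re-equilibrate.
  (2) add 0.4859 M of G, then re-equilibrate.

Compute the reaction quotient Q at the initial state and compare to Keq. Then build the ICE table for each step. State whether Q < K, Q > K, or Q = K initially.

Q₀ = 3.408; Q < K (proceeds forward)

Q₀ = 3.408 vs Keq = 6.881 ⇒ Q<K, forward
Step 1:
                    G           M
  init          3.625       5.455
  Δ           -0.4962      0.4962
  eq            3.129       5.951
  solve Keq expr → x = 0.1654; check Q = 6.881
Then change container volume by factor 1.5 (V_new/V_old).
Step 2:
                    G           M
  init          2.086       3.967
  Δ                 0           0
  eq            2.086       3.967
  solve Keq expr → x = 0; check Q = 6.881
Then add 0.4859 M of G.
Step 3:
                    G           M
  init          2.572       3.967
  Δ           -0.3185      0.3185
  eq            2.253       4.286
  solve Keq expr → x = 0.1062; check Q = 6.881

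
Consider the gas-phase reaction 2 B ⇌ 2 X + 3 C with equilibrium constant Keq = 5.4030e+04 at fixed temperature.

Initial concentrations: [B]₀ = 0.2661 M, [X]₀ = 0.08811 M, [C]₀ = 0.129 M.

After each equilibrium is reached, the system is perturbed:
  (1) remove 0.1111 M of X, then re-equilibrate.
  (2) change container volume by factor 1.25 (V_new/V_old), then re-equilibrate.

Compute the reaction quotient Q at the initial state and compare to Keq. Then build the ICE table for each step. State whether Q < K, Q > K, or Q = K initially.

Q₀ = 2.3536e-04 vs Keq = 5.4030e+04 ⇒ Q<K, forward
Step 1:
                  B         X         C
  I          0.2661   0.08811     0.129
  C         -0.2655    0.2655    0.3983
  E       5.8249e-04    0.3536    0.5273
  solve Keq expr → x = 0.1328; check Q = 5.4030e+04
Then remove 0.1111 M of X.
Step 2:
                  B         X         C
  I       5.8249e-04    0.2425    0.5273
  C       -1.8239e-04 1.8239e-04 2.7358e-04
  E       4.0010e-04    0.2427    0.5275
  solve Keq expr → x = 9.1195e-05; check Q = 5.4030e+04
Then change container volume by factor 1.25 (V_new/V_old).
Step 3:
                  B         X         C
  I       3.2008e-04    0.1942     0.422
  C       -9.0831e-05 9.0831e-05 1.3625e-04
  E       2.2925e-04    0.1943    0.4222
  solve Keq expr → x = 4.5415e-05; check Q = 5.4030e+04

Q₀ = 2.3536e-04; Q < K (proceeds forward)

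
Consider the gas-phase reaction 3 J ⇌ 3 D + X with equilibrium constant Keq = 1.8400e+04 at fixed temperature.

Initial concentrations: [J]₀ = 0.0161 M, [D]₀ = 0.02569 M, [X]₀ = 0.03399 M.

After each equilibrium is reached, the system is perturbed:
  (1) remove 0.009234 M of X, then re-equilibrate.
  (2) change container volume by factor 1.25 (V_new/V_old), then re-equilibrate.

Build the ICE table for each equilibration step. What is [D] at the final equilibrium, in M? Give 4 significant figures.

[D]_eq = 0.03307 M

Q₀ = 0.1381 vs Keq = 1.8400e+04 ⇒ Q<K, forward
Step 1:
                    J           D           X
  Initial      0.0161     0.02569     0.03399
  Change     -0.01557     0.01557     0.00519
  Equil    5.3081e-04     0.04126     0.03918
  solve Keq expr → x = 0.00519; check Q = 1.8400e+04
Then remove 0.009234 M of X.
Step 2:
                    J           D           X
  Initial  5.3081e-04     0.04126     0.02995
  Change  -4.4879e-05  4.4879e-05  1.4960e-05
  Equil    4.8593e-04      0.0413     0.02996
  solve Keq expr → x = 1.4960e-05; check Q = 1.8400e+04
Then change container volume by factor 1.25 (V_new/V_old).
Step 3:
                    J           D           X
  Initial  3.8874e-04     0.03304     0.02397
  Change  -2.7519e-05  2.7519e-05  9.1731e-06
  Equil    3.6122e-04     0.03307     0.02398
  solve Keq expr → x = 9.1731e-06; check Q = 1.8400e+04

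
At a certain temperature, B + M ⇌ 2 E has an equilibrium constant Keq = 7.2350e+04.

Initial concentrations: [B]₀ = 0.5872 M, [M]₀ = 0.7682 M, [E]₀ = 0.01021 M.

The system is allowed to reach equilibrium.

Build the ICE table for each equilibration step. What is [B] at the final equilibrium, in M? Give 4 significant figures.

[B]_eq = 1.0706e-04 M

Q₀ = 2.3110e-04 vs Keq = 7.2350e+04 ⇒ Q<K, forward
Step 1:
                    B           M           E
  Initial      0.5872      0.7682     0.01021
  Change      -0.5871     -0.5871       1.174
  Equil    1.0706e-04      0.1811       1.184
  solve Keq expr → x = 0.5871; check Q = 7.2350e+04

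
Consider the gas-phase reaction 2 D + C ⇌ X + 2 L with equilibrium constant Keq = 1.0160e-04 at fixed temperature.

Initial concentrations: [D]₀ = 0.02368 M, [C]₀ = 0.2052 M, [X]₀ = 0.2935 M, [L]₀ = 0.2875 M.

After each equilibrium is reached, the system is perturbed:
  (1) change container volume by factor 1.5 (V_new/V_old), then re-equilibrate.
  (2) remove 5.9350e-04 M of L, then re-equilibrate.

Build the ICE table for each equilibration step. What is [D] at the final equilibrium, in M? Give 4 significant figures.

[D]_eq = 0.2038 M

Q₀ = 210.8 vs Keq = 1.0160e-04 ⇒ Q>K, reverse
Step 1:
                    D           C           X           L
  init        0.02368      0.2052      0.2935      0.2875
  Δ            0.2828      0.1414     -0.1414     -0.2828
  eq           0.3065      0.3466      0.1521    0.004664
  solve Keq expr → x = -0.1414; check Q = 1.0160e-04
Then change container volume by factor 1.5 (V_new/V_old).
Step 2:
                    D           C           X           L
  init         0.2043      0.2311      0.1014     0.00311
  Δ                 0           0           0           0
  eq           0.2043      0.2311      0.1014     0.00311
  solve Keq expr → x = 0; check Q = 1.0160e-04
Then remove 5.9350e-04 M of L.
Step 3:
                    D           C           X           L
  init         0.2043      0.2311      0.1014    0.002516
  Δ       -5.7835e-04 -2.8917e-04  2.8917e-04  5.7835e-04
  eq           0.2038      0.2308      0.1017    0.003094
  solve Keq expr → x = 2.8917e-04; check Q = 1.0160e-04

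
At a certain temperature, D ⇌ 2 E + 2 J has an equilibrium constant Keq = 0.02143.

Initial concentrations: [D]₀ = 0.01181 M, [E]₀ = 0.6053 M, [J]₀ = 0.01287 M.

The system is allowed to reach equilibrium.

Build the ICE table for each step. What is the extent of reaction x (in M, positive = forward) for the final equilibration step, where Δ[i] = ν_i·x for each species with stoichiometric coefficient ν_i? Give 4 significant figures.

Q₀ = 0.005139 vs Keq = 0.02143 ⇒ Q<K, forward
Step 1:
                  D         E         J
  Initial   0.01181    0.6053   0.01287
  Change  -0.004066  0.008131  0.008131
  Equil    0.007744    0.6134     0.021
  solve Keq expr → x = 0.004066; check Q = 0.02143

x = 0.004066 M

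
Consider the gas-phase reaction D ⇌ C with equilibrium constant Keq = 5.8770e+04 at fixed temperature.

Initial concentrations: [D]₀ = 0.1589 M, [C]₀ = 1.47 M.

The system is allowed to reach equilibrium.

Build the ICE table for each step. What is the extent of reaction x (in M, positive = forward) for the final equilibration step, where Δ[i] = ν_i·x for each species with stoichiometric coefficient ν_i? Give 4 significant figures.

x = 0.1589 M

Q₀ = 9.251 vs Keq = 5.8770e+04 ⇒ Q<K, forward
Step 1:
                  D         C
  Initial    0.1589      1.47
  Change    -0.1589    0.1589
  Equil   2.7716e-05     1.629
  solve Keq expr → x = 0.1589; check Q = 5.8770e+04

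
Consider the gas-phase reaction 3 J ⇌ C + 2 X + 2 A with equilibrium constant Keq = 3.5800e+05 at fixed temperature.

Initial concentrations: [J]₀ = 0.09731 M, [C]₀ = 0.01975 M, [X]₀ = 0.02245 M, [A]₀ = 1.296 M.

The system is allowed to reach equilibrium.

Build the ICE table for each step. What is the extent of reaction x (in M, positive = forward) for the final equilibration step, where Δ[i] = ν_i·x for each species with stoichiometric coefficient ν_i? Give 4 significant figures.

Q₀ = 0.01814 vs Keq = 3.5800e+05 ⇒ Q<K, forward
Step 1:
                    J           C           X           A
  init        0.09731     0.01975     0.02245       1.296
  Δ          -0.09605     0.03202     0.06403     0.06403
  eq          0.00126     0.05177     0.08648        1.36
  solve Keq expr → x = 0.03202; check Q = 3.5800e+05

x = 0.03202 M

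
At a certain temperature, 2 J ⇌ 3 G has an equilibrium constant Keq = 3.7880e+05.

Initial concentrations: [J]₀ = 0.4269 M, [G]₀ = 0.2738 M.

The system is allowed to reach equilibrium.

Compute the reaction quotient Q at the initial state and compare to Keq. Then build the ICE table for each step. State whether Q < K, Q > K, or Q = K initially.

Q₀ = 0.1126 vs Keq = 3.7880e+05 ⇒ Q<K, forward
Step 1:
                   J          G
  init        0.4269     0.2738
  Δ          -0.4255     0.6382
  eq        0.001415      0.912
  solve Keq expr → x = 0.2127; check Q = 3.7880e+05

Q₀ = 0.1126; Q < K (proceeds forward)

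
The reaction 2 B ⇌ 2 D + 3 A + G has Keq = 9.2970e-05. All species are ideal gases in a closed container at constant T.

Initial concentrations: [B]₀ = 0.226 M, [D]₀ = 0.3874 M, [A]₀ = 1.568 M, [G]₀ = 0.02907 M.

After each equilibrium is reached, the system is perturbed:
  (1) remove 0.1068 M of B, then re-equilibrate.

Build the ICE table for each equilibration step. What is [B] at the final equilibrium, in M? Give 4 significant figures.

[B]_eq = 0.1773 M

Q₀ = 0.3293 vs Keq = 9.2970e-05 ⇒ Q>K, reverse
Step 1:
                    B           D           A           G
  I             0.226      0.3874       1.568     0.02907
  C            0.0581     -0.0581    -0.08715    -0.02905
  E            0.2841      0.3293       1.481  2.1308e-05
  solve Keq expr → x = -0.02905; check Q = 9.2970e-05
Then remove 0.1068 M of B.
Step 2:
                    B           D           A           G
  I            0.1773      0.3293       1.481  2.1308e-05
  C        2.6010e-05 -2.6010e-05 -3.9015e-05 -1.3005e-05
  E            0.1773      0.3293       1.481  8.3033e-06
  solve Keq expr → x = -1.3005e-05; check Q = 9.2970e-05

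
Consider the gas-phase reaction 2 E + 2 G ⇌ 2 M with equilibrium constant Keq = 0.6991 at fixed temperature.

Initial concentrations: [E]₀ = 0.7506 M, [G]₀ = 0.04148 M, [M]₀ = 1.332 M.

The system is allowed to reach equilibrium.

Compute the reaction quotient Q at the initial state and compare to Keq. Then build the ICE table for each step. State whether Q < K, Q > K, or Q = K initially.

Q₀ = 1830 vs Keq = 0.6991 ⇒ Q>K, reverse
Step 1:
                    E           G           M
  Initial      0.7506     0.04148       1.332
  Change       0.6028      0.6028     -0.6028
  Equil         1.353      0.6443      0.7292
  solve Keq expr → x = -0.3014; check Q = 0.6991

Q₀ = 1830; Q > K (proceeds reverse)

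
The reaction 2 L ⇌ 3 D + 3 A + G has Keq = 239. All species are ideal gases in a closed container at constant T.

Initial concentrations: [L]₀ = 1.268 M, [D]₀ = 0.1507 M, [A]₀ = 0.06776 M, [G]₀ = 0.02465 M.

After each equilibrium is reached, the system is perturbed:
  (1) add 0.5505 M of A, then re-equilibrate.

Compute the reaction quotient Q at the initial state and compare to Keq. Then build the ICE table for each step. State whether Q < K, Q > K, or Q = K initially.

Q₀ = 1.6324e-08 vs Keq = 239 ⇒ Q<K, forward
Step 1:
                   L          D          A          G
  init         1.268     0.1507    0.06776    0.02465
  Δ           -1.044      1.565      1.565     0.5218
  eq          0.2244      1.716      1.633     0.5465
  solve Keq expr → x = 0.5218; check Q = 239
Then add 0.5505 M of A.
Step 2:
                   L          D          A          G
  init        0.2244      1.716      2.184     0.5465
  Δ          0.06413   -0.09619   -0.09619   -0.03206
  eq          0.2885       1.62      2.088     0.5144
  solve Keq expr → x = -0.03206; check Q = 239

Q₀ = 1.6324e-08; Q < K (proceeds forward)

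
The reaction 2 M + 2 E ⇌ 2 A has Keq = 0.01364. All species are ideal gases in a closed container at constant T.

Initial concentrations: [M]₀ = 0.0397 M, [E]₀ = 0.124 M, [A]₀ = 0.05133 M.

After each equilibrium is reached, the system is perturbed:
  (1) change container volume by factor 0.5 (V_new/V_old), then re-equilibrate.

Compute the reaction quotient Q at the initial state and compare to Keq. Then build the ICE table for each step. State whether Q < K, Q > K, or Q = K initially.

Q₀ = 108.7 vs Keq = 0.01364 ⇒ Q>K, reverse
Step 1:
                   M          E          A
  init        0.0397      0.124    0.05133
  Δ          0.04952    0.04952   -0.04952
  eq         0.08922     0.1735   0.001808
  solve Keq expr → x = -0.02476; check Q = 0.01364
Then change container volume by factor 0.5 (V_new/V_old).
Step 2:
                   M          E          A
  init        0.1784      0.347   0.003616
  Δ        -0.003408  -0.003408   0.003408
  eq           0.175     0.3436   0.007025
  solve Keq expr → x = 0.001704; check Q = 0.01364

Q₀ = 108.7; Q > K (proceeds reverse)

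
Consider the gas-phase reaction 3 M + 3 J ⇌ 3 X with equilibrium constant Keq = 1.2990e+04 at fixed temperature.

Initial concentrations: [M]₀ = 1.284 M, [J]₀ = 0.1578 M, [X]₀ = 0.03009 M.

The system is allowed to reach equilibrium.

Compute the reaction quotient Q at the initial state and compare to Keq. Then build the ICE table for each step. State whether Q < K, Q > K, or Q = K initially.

Q₀ = 0.003275; Q < K (proceeds forward)

Q₀ = 0.003275 vs Keq = 1.2990e+04 ⇒ Q<K, forward
Step 1:
                   M          J          X
  Initial      1.284     0.1578    0.03009
  Change      -0.151     -0.151      0.151
  Equil        1.133   0.006799     0.1811
  solve Keq expr → x = 0.05033; check Q = 1.2990e+04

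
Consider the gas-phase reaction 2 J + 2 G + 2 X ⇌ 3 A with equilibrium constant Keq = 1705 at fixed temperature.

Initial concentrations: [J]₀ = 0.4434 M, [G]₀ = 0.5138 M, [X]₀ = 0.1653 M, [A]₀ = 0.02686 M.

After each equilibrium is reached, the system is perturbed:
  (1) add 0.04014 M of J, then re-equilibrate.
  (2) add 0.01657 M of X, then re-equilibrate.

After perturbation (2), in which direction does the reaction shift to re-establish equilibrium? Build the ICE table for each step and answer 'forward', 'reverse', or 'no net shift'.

Q₀ = 0.01366 vs Keq = 1705 ⇒ Q<K, forward
Step 1:
                  J         G         X         A
  init       0.4434    0.5138    0.1653   0.02686
  Δ         -0.1405   -0.1405   -0.1405    0.2107
  eq         0.3029    0.3733   0.02481    0.2376
  solve Keq expr → x = 0.07025; check Q = 1705
Then add 0.04014 M of J.
Step 2:
                  J         G         X         A
  init        0.343    0.3733   0.02481    0.2376
  Δ       -0.002175 -0.002175 -0.002175  0.003263
  eq         0.3409    0.3711   0.02263    0.2409
  solve Keq expr → x = 0.001088; check Q = 1705
Then add 0.01657 M of X.
Step 3:
                  J         G         X         A
  init       0.3409    0.3711    0.0392    0.2409
  Δ        -0.01214  -0.01214  -0.01214   0.01821
  eq         0.3287     0.359   0.02706    0.2591
  solve Keq expr → x = 0.006069; check Q = 1705

Direction: forward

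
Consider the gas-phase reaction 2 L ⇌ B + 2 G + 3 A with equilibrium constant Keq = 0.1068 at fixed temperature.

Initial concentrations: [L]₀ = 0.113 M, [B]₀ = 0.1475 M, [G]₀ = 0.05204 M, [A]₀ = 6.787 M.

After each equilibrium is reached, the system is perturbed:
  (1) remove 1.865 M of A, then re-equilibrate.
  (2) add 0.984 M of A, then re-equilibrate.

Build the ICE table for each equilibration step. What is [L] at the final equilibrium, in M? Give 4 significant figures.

[L]_eq = 0.155 M

Q₀ = 9.78 vs Keq = 0.1068 ⇒ Q>K, reverse
Step 1:
                  L         B         G         A
  I           0.113    0.1475   0.05204     6.787
  C         0.04375  -0.02187  -0.04375  -0.06562
  E          0.1567    0.1256  0.008294     6.721
  solve Keq expr → x = -0.02187; check Q = 0.1068
Then remove 1.865 M of A.
Step 2:
                  L         B         G         A
  I          0.1567    0.1256  0.008294     4.856
  C       -0.004661  0.002331  0.004661  0.006992
  E          0.1521     0.128   0.01295     4.863
  solve Keq expr → x = 0.002331; check Q = 0.1068
Then add 0.984 M of A.
Step 3:
                  L         B         G         A
  I          0.1521     0.128   0.01295     5.847
  C        0.002875 -0.001437 -0.002875 -0.004312
  E           0.155    0.1265   0.01008     5.843
  solve Keq expr → x = -0.001437; check Q = 0.1068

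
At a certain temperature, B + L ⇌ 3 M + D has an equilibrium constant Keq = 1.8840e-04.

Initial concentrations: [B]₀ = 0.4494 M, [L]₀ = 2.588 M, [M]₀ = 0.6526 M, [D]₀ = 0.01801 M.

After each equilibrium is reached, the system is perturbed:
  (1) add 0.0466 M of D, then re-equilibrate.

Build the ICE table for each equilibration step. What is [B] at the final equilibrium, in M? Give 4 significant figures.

Q₀ = 0.004304 vs Keq = 1.8840e-04 ⇒ Q>K, reverse
Step 1:
                  B         L         M         D
  Initial    0.4494     2.588    0.6526   0.01801
  Change    0.01696   0.01696  -0.05088  -0.01696
  Equil      0.4664     2.605    0.6017  0.001051
  solve Keq expr → x = -0.01696; check Q = 1.8840e-04
Then add 0.0466 M of D.
Step 2:
                  B         L         M         D
  Initial    0.4664     2.605    0.6017   0.04765
  Change    0.04513   0.04513   -0.1354  -0.04513
  Equil      0.5115      2.65    0.4663  0.002518
  solve Keq expr → x = -0.04513; check Q = 1.8840e-04

[B]_eq = 0.5115 M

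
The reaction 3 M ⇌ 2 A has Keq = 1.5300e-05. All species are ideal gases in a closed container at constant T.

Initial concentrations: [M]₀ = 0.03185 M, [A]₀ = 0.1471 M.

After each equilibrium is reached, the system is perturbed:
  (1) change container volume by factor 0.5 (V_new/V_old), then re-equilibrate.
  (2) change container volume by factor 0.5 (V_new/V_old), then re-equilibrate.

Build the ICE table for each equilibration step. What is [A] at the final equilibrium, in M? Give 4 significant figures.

[A]_eq = 0.003936 M

Q₀ = 669.7 vs Keq = 1.5300e-05 ⇒ Q>K, reverse
Step 1:
                  M         A
  init      0.03185    0.1471
  Δ          0.2199   -0.1466
  eq         0.2518 4.9411e-04
  solve Keq expr → x = -0.0733; check Q = 1.5300e-05
Then change container volume by factor 0.5 (V_new/V_old).
Step 2:
                  M         A
  init       0.5035 9.8822e-04
  Δ       -6.1019e-04 4.0679e-04
  eq         0.5029  0.001395
  solve Keq expr → x = 2.0340e-04; check Q = 1.5300e-05
Then change container volume by factor 0.5 (V_new/V_old).
Step 3:
                  M         A
  init        1.006   0.00279
  Δ       -0.001718  0.001146
  eq          1.004  0.003936
  solve Keq expr → x = 5.7278e-04; check Q = 1.5300e-05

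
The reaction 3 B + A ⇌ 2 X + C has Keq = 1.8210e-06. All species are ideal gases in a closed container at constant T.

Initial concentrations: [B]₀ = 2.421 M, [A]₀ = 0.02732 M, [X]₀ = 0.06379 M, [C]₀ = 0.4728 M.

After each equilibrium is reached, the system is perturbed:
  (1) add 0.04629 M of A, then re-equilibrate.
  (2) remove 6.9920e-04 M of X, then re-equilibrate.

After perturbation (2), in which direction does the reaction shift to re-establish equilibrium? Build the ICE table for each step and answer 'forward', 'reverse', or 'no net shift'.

Q₀ = 0.004963 vs Keq = 1.8210e-06 ⇒ Q>K, reverse
Step 1:
                    B           A           X           C
  init          2.421     0.02732     0.06379      0.4728
  Δ           0.09276     0.03092    -0.06184    -0.03092
  eq            2.514     0.05824    0.001953      0.4419
  solve Keq expr → x = -0.03092; check Q = 1.8210e-06
Then add 0.04629 M of A.
Step 2:
                    B           A           X           C
  init          2.514      0.1045    0.001953      0.4419
  Δ       -9.8502e-04 -3.2834e-04  6.5668e-04  3.2834e-04
  eq            2.513      0.1042    0.002609      0.4422
  solve Keq expr → x = 3.2834e-04; check Q = 1.8210e-06
Then remove 6.9920e-04 M of X.
Step 3:
                    B           A           X           C
  init          2.513      0.1042     0.00191      0.4422
  Δ         -0.001038 -3.4612e-04  6.9223e-04  3.4612e-04
  eq            2.512      0.1039    0.002602      0.4426
  solve Keq expr → x = 3.4612e-04; check Q = 1.8210e-06

Direction: forward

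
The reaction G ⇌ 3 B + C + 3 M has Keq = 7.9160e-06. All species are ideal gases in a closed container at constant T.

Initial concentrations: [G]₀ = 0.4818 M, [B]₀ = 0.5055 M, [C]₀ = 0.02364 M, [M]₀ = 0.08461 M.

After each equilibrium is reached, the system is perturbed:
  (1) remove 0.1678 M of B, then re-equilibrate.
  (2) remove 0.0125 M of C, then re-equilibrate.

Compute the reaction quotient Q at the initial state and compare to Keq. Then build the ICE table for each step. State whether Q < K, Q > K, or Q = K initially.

Q₀ = 3.8389e-06 vs Keq = 7.9160e-06 ⇒ Q<K, forward
Step 1:
                   G          B          C          M
  init        0.4818     0.5055    0.02364    0.08461
  Δ        -0.004615    0.01385   0.004615    0.01385
  eq          0.4772     0.5193    0.02826    0.09846
  solve Keq expr → x = 0.004615; check Q = 7.9160e-06
Then remove 0.1678 M of B.
Step 2:
                   G          B          C          M
  init        0.4772     0.3515    0.02826    0.09846
  Δ         -0.00841    0.02523    0.00841    0.02523
  eq          0.4688     0.3768    0.03667     0.1237
  solve Keq expr → x = 0.00841; check Q = 7.9160e-06
Then remove 0.0125 M of C.
Step 3:
                   G          B          C          M
  init        0.4688     0.3768    0.02417     0.1237
  Δ        -0.003092   0.009275   0.003092   0.009275
  eq          0.4657     0.3861    0.02726      0.133
  solve Keq expr → x = 0.003092; check Q = 7.9160e-06

Q₀ = 3.8389e-06; Q < K (proceeds forward)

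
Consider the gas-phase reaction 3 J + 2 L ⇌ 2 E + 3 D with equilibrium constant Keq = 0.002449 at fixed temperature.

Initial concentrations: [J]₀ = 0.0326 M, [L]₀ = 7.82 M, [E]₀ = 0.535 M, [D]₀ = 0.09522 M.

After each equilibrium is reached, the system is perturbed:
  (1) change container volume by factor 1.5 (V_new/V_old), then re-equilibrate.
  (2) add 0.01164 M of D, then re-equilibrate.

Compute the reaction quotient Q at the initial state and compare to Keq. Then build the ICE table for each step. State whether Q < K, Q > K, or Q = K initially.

Q₀ = 0.1166; Q > K (proceeds reverse)

Q₀ = 0.1166 vs Keq = 0.002449 ⇒ Q>K, reverse
Step 1:
                    J           L           E           D
  Initial      0.0326        7.82       0.535     0.09522
  Change      0.03712     0.02474    -0.02474    -0.03712
  Equil       0.06972       7.845      0.5103      0.0581
  solve Keq expr → x = -0.01237; check Q = 0.002449
Then change container volume by factor 1.5 (V_new/V_old).
Step 2:
                    J           L           E           D
  Initial     0.04648        5.23      0.3402     0.03874
  Change            0           0           0           0
  Equil       0.04648        5.23      0.3402     0.03874
  solve Keq expr → x = 0; check Q = 0.002449
Then add 0.01164 M of D.
Step 3:
                    J           L           E           D
  Initial     0.04648        5.23      0.3402     0.05038
  Change     0.006142    0.004095   -0.004095   -0.006142
  Equil       0.05262       5.234      0.3361     0.04423
  solve Keq expr → x = -0.002047; check Q = 0.002449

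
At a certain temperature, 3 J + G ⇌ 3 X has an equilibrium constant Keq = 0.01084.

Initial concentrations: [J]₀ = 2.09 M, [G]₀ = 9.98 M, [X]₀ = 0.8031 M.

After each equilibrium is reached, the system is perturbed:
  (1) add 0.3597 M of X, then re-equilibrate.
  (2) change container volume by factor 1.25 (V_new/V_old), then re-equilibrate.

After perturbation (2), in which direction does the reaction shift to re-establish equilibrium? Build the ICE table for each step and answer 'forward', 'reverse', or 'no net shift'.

Direction: reverse

Q₀ = 0.005685 vs Keq = 0.01084 ⇒ Q<K, forward
Step 1:
                    J           G           X
  init           2.09        9.98      0.8031
  Δ           -0.1296    -0.04321      0.1296
  eq             1.96       9.937      0.9327
  solve Keq expr → x = 0.04321; check Q = 0.01084
Then add 0.3597 M of X.
Step 2:
                    J           G           X
  init           1.96       9.937       1.292
  Δ            0.2418     0.08061     -0.2418
  eq            2.202       10.02       1.051
  solve Keq expr → x = -0.08061; check Q = 0.01084
Then change container volume by factor 1.25 (V_new/V_old).
Step 3:
                    J           G           X
  init          1.762       8.014      0.8405
  Δ           0.04144     0.01381    -0.04144
  eq            1.803       8.028      0.7991
  solve Keq expr → x = -0.01381; check Q = 0.01084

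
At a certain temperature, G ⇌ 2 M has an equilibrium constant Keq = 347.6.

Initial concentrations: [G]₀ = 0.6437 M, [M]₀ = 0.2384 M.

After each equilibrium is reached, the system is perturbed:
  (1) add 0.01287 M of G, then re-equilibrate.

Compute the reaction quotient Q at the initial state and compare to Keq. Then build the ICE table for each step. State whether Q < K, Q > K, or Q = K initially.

Q₀ = 0.08829 vs Keq = 347.6 ⇒ Q<K, forward
Step 1:
                   G          M
  I           0.6437     0.2384
  C          -0.6371      1.274
  E         0.006582      1.513
  solve Keq expr → x = 0.6371; check Q = 347.6
Then add 0.01287 M of G.
Step 2:
                   G          M
  I          0.01945      1.513
  C         -0.01265     0.0253
  E         0.006804      1.538
  solve Keq expr → x = 0.01265; check Q = 347.6

Q₀ = 0.08829; Q < K (proceeds forward)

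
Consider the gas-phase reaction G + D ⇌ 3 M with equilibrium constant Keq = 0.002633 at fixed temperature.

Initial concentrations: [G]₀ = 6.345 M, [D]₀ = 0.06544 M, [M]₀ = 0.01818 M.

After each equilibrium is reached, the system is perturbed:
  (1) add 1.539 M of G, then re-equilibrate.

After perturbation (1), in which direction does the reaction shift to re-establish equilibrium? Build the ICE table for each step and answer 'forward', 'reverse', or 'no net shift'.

Q₀ = 1.4471e-05 vs Keq = 0.002633 ⇒ Q<K, forward
Step 1:
                  G         D         M
  Initial     6.345   0.06544   0.01818
  Change   -0.02351  -0.02351   0.07052
  Equil       6.321   0.04193    0.0887
  solve Keq expr → x = 0.02351; check Q = 0.002633
Then add 1.539 M of G.
Step 2:
                  G         D         M
  Initial      7.86   0.04193    0.0887
  Change  -0.001771 -0.001771  0.005313
  Equil       7.859   0.04016   0.09402
  solve Keq expr → x = 0.001771; check Q = 0.002633

Direction: forward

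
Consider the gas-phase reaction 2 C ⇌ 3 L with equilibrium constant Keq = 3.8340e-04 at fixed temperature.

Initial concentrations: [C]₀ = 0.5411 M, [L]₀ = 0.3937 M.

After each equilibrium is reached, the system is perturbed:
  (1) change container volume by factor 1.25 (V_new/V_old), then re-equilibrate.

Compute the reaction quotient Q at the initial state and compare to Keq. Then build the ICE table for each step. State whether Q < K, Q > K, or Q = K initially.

Q₀ = 0.2084; Q > K (proceeds reverse)

Q₀ = 0.2084 vs Keq = 3.8340e-04 ⇒ Q>K, reverse
Step 1:
                    C           L
  I            0.5411      0.3937
  C             0.222      -0.333
  E            0.7631     0.06067
  solve Keq expr → x = -0.111; check Q = 3.8340e-04
Then change container volume by factor 1.25 (V_new/V_old).
Step 2:
                    C           L
  I            0.6105     0.04853
  C         -0.002407     0.00361
  E            0.6081     0.05214
  solve Keq expr → x = 0.001203; check Q = 3.8340e-04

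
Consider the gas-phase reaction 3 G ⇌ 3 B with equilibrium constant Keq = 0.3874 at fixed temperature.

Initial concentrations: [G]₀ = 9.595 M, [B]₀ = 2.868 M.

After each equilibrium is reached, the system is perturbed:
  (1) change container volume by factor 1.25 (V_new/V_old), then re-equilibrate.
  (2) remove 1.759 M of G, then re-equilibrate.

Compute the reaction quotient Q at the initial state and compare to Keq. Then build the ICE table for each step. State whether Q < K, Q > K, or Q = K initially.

Q₀ = 0.02671 vs Keq = 0.3874 ⇒ Q<K, forward
Step 1:
                  G         B
  init        9.595     2.868
  Δ          -2.387     2.387
  eq          7.208     5.255
  solve Keq expr → x = 0.7956; check Q = 0.3874
Then change container volume by factor 1.25 (V_new/V_old).
Step 2:
                  G         B
  init        5.767     4.204
  Δ               0         0
  eq          5.767     4.204
  solve Keq expr → x = 0; check Q = 0.3874
Then remove 1.759 M of G.
Step 3:
                  G         B
  init        4.008     4.204
  Δ          0.7416   -0.7416
  eq          4.749     3.462
  solve Keq expr → x = -0.2472; check Q = 0.3874

Q₀ = 0.02671; Q < K (proceeds forward)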